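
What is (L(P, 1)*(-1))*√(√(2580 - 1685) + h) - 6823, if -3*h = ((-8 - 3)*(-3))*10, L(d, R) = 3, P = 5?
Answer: -6823 - 3*I*√(110 - √895) ≈ -6823.0 - 26.847*I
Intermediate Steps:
h = -110 (h = -(-8 - 3)*(-3)*10/3 = -(-11*(-3))*10/3 = -11*10 = -⅓*330 = -110)
(L(P, 1)*(-1))*√(√(2580 - 1685) + h) - 6823 = (3*(-1))*√(√(2580 - 1685) - 110) - 6823 = -3*√(√895 - 110) - 6823 = -3*√(-110 + √895) - 6823 = -6823 - 3*√(-110 + √895)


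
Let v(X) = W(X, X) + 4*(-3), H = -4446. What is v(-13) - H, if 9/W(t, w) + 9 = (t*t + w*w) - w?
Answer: 168493/38 ≈ 4434.0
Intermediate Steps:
W(t, w) = 9/(-9 + t² + w² - w) (W(t, w) = 9/(-9 + ((t*t + w*w) - w)) = 9/(-9 + ((t² + w²) - w)) = 9/(-9 + (t² + w² - w)) = 9/(-9 + t² + w² - w))
v(X) = -12 + 9/(-9 - X + 2*X²) (v(X) = 9/(-9 + X² + X² - X) + 4*(-3) = 9/(-9 - X + 2*X²) - 12 = -12 + 9/(-9 - X + 2*X²))
v(-13) - H = 3*(39 - 8*(-13)² + 4*(-13))/(-9 - 1*(-13) + 2*(-13)²) - 1*(-4446) = 3*(39 - 8*169 - 52)/(-9 + 13 + 2*169) + 4446 = 3*(39 - 1352 - 52)/(-9 + 13 + 338) + 4446 = 3*(-1365)/342 + 4446 = 3*(1/342)*(-1365) + 4446 = -455/38 + 4446 = 168493/38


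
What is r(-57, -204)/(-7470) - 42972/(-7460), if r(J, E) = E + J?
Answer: 358831/61918 ≈ 5.7953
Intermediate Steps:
r(-57, -204)/(-7470) - 42972/(-7460) = (-204 - 57)/(-7470) - 42972/(-7460) = -261*(-1/7470) - 42972*(-1/7460) = 29/830 + 10743/1865 = 358831/61918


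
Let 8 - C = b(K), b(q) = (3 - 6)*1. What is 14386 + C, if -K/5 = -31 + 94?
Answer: 14397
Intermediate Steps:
K = -315 (K = -5*(-31 + 94) = -5*63 = -315)
b(q) = -3 (b(q) = -3*1 = -3)
C = 11 (C = 8 - 1*(-3) = 8 + 3 = 11)
14386 + C = 14386 + 11 = 14397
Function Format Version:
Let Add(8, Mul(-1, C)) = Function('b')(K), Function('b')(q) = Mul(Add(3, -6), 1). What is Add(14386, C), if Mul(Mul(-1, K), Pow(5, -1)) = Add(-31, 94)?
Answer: 14397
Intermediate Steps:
K = -315 (K = Mul(-5, Add(-31, 94)) = Mul(-5, 63) = -315)
Function('b')(q) = -3 (Function('b')(q) = Mul(-3, 1) = -3)
C = 11 (C = Add(8, Mul(-1, -3)) = Add(8, 3) = 11)
Add(14386, C) = Add(14386, 11) = 14397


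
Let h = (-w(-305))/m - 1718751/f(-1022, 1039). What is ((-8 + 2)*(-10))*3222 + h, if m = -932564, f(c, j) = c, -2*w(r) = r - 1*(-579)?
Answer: 92926174821055/476540204 ≈ 1.9500e+5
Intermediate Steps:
w(r) = -579/2 - r/2 (w(r) = -(r - 1*(-579))/2 = -(r + 579)/2 = -(579 + r)/2 = -579/2 - r/2)
h = 801422583775/476540204 (h = -(-579/2 - ½*(-305))/(-932564) - 1718751/(-1022) = -(-579/2 + 305/2)*(-1/932564) - 1718751*(-1/1022) = -1*(-137)*(-1/932564) + 1718751/1022 = 137*(-1/932564) + 1718751/1022 = -137/932564 + 1718751/1022 = 801422583775/476540204 ≈ 1681.8)
((-8 + 2)*(-10))*3222 + h = ((-8 + 2)*(-10))*3222 + 801422583775/476540204 = -6*(-10)*3222 + 801422583775/476540204 = 60*3222 + 801422583775/476540204 = 193320 + 801422583775/476540204 = 92926174821055/476540204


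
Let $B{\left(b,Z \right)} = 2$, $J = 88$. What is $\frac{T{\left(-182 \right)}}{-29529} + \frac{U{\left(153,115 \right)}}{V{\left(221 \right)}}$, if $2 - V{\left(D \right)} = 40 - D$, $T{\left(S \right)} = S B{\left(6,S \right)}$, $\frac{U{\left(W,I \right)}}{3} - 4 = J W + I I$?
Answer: $\frac{788239801}{1801269} \approx 437.6$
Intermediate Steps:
$U{\left(W,I \right)} = 12 + 3 I^{2} + 264 W$ ($U{\left(W,I \right)} = 12 + 3 \left(88 W + I I\right) = 12 + 3 \left(88 W + I^{2}\right) = 12 + 3 \left(I^{2} + 88 W\right) = 12 + \left(3 I^{2} + 264 W\right) = 12 + 3 I^{2} + 264 W$)
$T{\left(S \right)} = 2 S$ ($T{\left(S \right)} = S 2 = 2 S$)
$V{\left(D \right)} = -38 + D$ ($V{\left(D \right)} = 2 - \left(40 - D\right) = 2 + \left(-40 + D\right) = -38 + D$)
$\frac{T{\left(-182 \right)}}{-29529} + \frac{U{\left(153,115 \right)}}{V{\left(221 \right)}} = \frac{2 \left(-182\right)}{-29529} + \frac{12 + 3 \cdot 115^{2} + 264 \cdot 153}{-38 + 221} = \left(-364\right) \left(- \frac{1}{29529}\right) + \frac{12 + 3 \cdot 13225 + 40392}{183} = \frac{364}{29529} + \left(12 + 39675 + 40392\right) \frac{1}{183} = \frac{364}{29529} + 80079 \cdot \frac{1}{183} = \frac{364}{29529} + \frac{26693}{61} = \frac{788239801}{1801269}$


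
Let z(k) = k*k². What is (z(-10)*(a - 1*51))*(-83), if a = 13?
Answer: -3154000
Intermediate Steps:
z(k) = k³
(z(-10)*(a - 1*51))*(-83) = ((-10)³*(13 - 1*51))*(-83) = -1000*(13 - 51)*(-83) = -1000*(-38)*(-83) = 38000*(-83) = -3154000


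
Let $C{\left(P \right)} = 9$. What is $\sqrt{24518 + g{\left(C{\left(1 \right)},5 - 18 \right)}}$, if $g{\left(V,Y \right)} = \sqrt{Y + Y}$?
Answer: $\sqrt{24518 + i \sqrt{26}} \approx 156.58 + 0.016 i$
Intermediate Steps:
$g{\left(V,Y \right)} = \sqrt{2} \sqrt{Y}$ ($g{\left(V,Y \right)} = \sqrt{2 Y} = \sqrt{2} \sqrt{Y}$)
$\sqrt{24518 + g{\left(C{\left(1 \right)},5 - 18 \right)}} = \sqrt{24518 + \sqrt{2} \sqrt{5 - 18}} = \sqrt{24518 + \sqrt{2} \sqrt{-13}} = \sqrt{24518 + \sqrt{2} i \sqrt{13}} = \sqrt{24518 + i \sqrt{26}}$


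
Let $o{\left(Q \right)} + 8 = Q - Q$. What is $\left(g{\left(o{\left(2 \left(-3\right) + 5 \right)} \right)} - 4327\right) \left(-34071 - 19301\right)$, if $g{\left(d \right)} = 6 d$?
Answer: $233502500$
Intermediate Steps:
$o{\left(Q \right)} = -8$ ($o{\left(Q \right)} = -8 + \left(Q - Q\right) = -8 + 0 = -8$)
$\left(g{\left(o{\left(2 \left(-3\right) + 5 \right)} \right)} - 4327\right) \left(-34071 - 19301\right) = \left(6 \left(-8\right) - 4327\right) \left(-34071 - 19301\right) = \left(-48 - 4327\right) \left(-53372\right) = \left(-4375\right) \left(-53372\right) = 233502500$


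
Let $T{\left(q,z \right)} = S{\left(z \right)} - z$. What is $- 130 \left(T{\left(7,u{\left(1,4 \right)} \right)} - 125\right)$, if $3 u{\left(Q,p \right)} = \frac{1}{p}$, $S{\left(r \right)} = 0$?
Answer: $\frac{97565}{6} \approx 16261.0$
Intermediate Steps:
$u{\left(Q,p \right)} = \frac{1}{3 p}$
$T{\left(q,z \right)} = - z$ ($T{\left(q,z \right)} = 0 - z = - z$)
$- 130 \left(T{\left(7,u{\left(1,4 \right)} \right)} - 125\right) = - 130 \left(- \frac{1}{3 \cdot 4} - 125\right) = - 130 \left(\left(-1\right) \frac{1}{12} - 125\right) = - 130 \left(- \frac{1}{12} - 125\right) = \left(-130\right) \left(- \frac{1501}{12}\right) = \frac{97565}{6}$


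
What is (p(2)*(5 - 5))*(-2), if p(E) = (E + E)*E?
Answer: 0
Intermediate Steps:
p(E) = 2*E² (p(E) = (2*E)*E = 2*E²)
(p(2)*(5 - 5))*(-2) = ((2*2²)*(5 - 5))*(-2) = ((2*4)*0)*(-2) = (8*0)*(-2) = 0*(-2) = 0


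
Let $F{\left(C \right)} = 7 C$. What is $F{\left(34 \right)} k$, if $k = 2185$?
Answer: $520030$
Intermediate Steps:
$F{\left(34 \right)} k = 7 \cdot 34 \cdot 2185 = 238 \cdot 2185 = 520030$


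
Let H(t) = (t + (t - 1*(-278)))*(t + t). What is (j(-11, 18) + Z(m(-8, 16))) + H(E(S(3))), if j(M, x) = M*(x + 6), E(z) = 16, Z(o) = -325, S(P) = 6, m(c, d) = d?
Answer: 9331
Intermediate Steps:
j(M, x) = M*(6 + x)
H(t) = 2*t*(278 + 2*t) (H(t) = (t + (t + 278))*(2*t) = (t + (278 + t))*(2*t) = (278 + 2*t)*(2*t) = 2*t*(278 + 2*t))
(j(-11, 18) + Z(m(-8, 16))) + H(E(S(3))) = (-11*(6 + 18) - 325) + 4*16*(139 + 16) = (-11*24 - 325) + 4*16*155 = (-264 - 325) + 9920 = -589 + 9920 = 9331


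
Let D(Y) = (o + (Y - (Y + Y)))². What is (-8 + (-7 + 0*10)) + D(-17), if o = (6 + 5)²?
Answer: 19029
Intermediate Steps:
o = 121 (o = 11² = 121)
D(Y) = (121 - Y)² (D(Y) = (121 + (Y - (Y + Y)))² = (121 + (Y - 2*Y))² = (121 - Y)²)
(-8 + (-7 + 0*10)) + D(-17) = (-8 + (-7 + 0*10)) + (-121 - 17)² = (-8 + (-7 + 0)) + (-138)² = (-8 - 7) + 19044 = -15 + 19044 = 19029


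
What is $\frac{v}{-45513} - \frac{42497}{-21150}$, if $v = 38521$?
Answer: $\frac{13820331}{11883950} \approx 1.1629$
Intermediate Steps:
$\frac{v}{-45513} - \frac{42497}{-21150} = \frac{38521}{-45513} - \frac{42497}{-21150} = 38521 \left(- \frac{1}{45513}\right) - - \frac{42497}{21150} = - \frac{38521}{45513} + \frac{42497}{21150} = \frac{13820331}{11883950}$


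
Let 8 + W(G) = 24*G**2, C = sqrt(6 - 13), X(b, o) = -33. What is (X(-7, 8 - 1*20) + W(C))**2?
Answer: 43681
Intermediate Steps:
C = I*sqrt(7) (C = sqrt(-7) = I*sqrt(7) ≈ 2.6458*I)
W(G) = -8 + 24*G**2
(X(-7, 8 - 1*20) + W(C))**2 = (-33 + (-8 + 24*(I*sqrt(7))**2))**2 = (-33 + (-8 + 24*(-7)))**2 = (-33 + (-8 - 168))**2 = (-33 - 176)**2 = (-209)**2 = 43681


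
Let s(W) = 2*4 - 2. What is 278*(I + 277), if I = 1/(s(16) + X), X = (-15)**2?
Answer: 17788664/231 ≈ 77007.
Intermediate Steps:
X = 225
s(W) = 6 (s(W) = 8 - 2 = 6)
I = 1/231 (I = 1/(6 + 225) = 1/231 ≈ 0.0043290)
278*(I + 277) = 278*(1/231 + 277) = 278*(63988/231) = 17788664/231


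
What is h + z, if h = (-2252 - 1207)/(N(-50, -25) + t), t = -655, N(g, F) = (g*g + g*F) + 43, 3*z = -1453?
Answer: -1523297/3138 ≈ -485.44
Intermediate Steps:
z = -1453/3 (z = (1/3)*(-1453) = -1453/3 ≈ -484.33)
N(g, F) = 43 + g**2 + F*g (N(g, F) = (g**2 + F*g) + 43 = 43 + g**2 + F*g)
h = -1153/1046 (h = (-2252 - 1207)/((43 + (-50)**2 - 25*(-50)) - 655) = -3459/((43 + 2500 + 1250) - 655) = -3459/(3793 - 655) = -3459/3138 = -3459*1/3138 = -1153/1046 ≈ -1.1023)
h + z = -1153/1046 - 1453/3 = -1523297/3138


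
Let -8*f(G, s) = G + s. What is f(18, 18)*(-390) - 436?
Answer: 1319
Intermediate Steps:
f(G, s) = -G/8 - s/8 (f(G, s) = -(G + s)/8 = -G/8 - s/8)
f(18, 18)*(-390) - 436 = (-⅛*18 - ⅛*18)*(-390) - 436 = (-9/4 - 9/4)*(-390) - 436 = -9/2*(-390) - 436 = 1755 - 436 = 1319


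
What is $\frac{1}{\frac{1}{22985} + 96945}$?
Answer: $\frac{22985}{2228280826} \approx 1.0315 \cdot 10^{-5}$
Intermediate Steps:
$\frac{1}{\frac{1}{22985} + 96945} = \frac{1}{\frac{2228280826}{22985}} = \frac{22985}{2228280826}$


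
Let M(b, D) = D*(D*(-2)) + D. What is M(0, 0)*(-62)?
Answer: 0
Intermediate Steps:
M(b, D) = D - 2*D² (M(b, D) = D*(-2*D) + D = -2*D² + D = D - 2*D²)
M(0, 0)*(-62) = (0*(1 - 2*0))*(-62) = (0*(1 + 0))*(-62) = (0*1)*(-62) = 0*(-62) = 0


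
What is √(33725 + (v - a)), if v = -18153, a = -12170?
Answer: √27742 ≈ 166.56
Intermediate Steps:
√(33725 + (v - a)) = √(33725 + (-18153 - 1*(-12170))) = √(33725 + (-18153 + 12170)) = √(33725 - 5983) = √27742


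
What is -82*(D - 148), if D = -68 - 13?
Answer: 18778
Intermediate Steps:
D = -81
-82*(D - 148) = -82*(-81 - 148) = -82*(-229) = 18778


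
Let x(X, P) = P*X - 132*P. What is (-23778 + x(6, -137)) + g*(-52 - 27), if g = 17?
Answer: -7859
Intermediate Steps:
x(X, P) = -132*P + P*X
(-23778 + x(6, -137)) + g*(-52 - 27) = (-23778 - 137*(-132 + 6)) + 17*(-52 - 27) = (-23778 - 137*(-126)) + 17*(-79) = (-23778 + 17262) - 1343 = -6516 - 1343 = -7859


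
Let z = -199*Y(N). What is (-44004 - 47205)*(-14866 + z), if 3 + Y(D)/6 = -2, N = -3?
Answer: 811395264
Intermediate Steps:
Y(D) = -30 (Y(D) = -18 + 6*(-2) = -18 - 12 = -30)
z = 5970 (z = -199*(-30) = 5970)
(-44004 - 47205)*(-14866 + z) = (-44004 - 47205)*(-14866 + 5970) = -91209*(-8896) = 811395264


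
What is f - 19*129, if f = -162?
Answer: -2613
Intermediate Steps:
f - 19*129 = -162 - 19*129 = -162 - 2451 = -2613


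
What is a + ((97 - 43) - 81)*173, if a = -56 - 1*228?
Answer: -4955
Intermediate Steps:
a = -284 (a = -56 - 228 = -284)
a + ((97 - 43) - 81)*173 = -284 + ((97 - 43) - 81)*173 = -284 + (54 - 81)*173 = -284 - 27*173 = -284 - 4671 = -4955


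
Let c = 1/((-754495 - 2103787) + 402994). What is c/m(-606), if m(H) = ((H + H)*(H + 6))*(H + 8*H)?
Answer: 1/9738037554854400 ≈ 1.0269e-16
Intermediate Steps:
m(H) = 18*H²*(6 + H) (m(H) = ((2*H)*(6 + H))*(9*H) = (2*H*(6 + H))*(9*H) = 18*H²*(6 + H))
c = -1/2455288 (c = 1/(-2858282 + 402994) = 1/(-2455288) = -1/2455288 ≈ -4.0728e-7)
c/m(-606) = -1/(6610248*(6 - 606))/2455288 = -1/(2455288*(18*367236*(-600))) = -1/2455288/(-3966148800) = -1/2455288*(-1/3966148800) = 1/9738037554854400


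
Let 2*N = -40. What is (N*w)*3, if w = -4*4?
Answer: 960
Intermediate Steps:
N = -20 (N = (½)*(-40) = -20)
w = -16
(N*w)*3 = -20*(-16)*3 = 320*3 = 960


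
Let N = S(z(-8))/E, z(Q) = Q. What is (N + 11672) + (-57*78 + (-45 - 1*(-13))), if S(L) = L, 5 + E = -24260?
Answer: 174562418/24265 ≈ 7194.0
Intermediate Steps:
E = -24265 (E = -5 - 24260 = -24265)
N = 8/24265 (N = -8/(-24265) = -8*(-1/24265) = 8/24265 ≈ 0.00032969)
(N + 11672) + (-57*78 + (-45 - 1*(-13))) = (8/24265 + 11672) + (-57*78 + (-45 - 1*(-13))) = 283221088/24265 + (-4446 + (-45 + 13)) = 283221088/24265 + (-4446 - 32) = 283221088/24265 - 4478 = 174562418/24265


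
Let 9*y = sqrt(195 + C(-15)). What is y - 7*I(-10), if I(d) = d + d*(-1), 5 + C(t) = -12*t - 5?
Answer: sqrt(365)/9 ≈ 2.1228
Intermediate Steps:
C(t) = -10 - 12*t (C(t) = -5 + (-12*t - 5) = -5 + (-5 - 12*t) = -10 - 12*t)
I(d) = 0 (I(d) = d - d = 0)
y = sqrt(365)/9 (y = sqrt(195 + (-10 - 12*(-15)))/9 = sqrt(195 + (-10 + 180))/9 = sqrt(195 + 170)/9 = sqrt(365)/9 ≈ 2.1228)
y - 7*I(-10) = sqrt(365)/9 - 7*0 = sqrt(365)/9 + 0 = sqrt(365)/9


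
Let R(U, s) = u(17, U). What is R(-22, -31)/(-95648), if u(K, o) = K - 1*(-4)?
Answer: -3/13664 ≈ -0.00021956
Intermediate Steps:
u(K, o) = 4 + K (u(K, o) = K + 4 = 4 + K)
R(U, s) = 21 (R(U, s) = 4 + 17 = 21)
R(-22, -31)/(-95648) = 21/(-95648) = 21*(-1/95648) = -3/13664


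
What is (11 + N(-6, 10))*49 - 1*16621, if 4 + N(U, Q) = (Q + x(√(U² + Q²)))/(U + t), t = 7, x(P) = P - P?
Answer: -15788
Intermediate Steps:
x(P) = 0
N(U, Q) = -4 + Q/(7 + U) (N(U, Q) = -4 + (Q + 0)/(U + 7) = -4 + Q/(7 + U))
(11 + N(-6, 10))*49 - 1*16621 = (11 + (-28 + 10 - 4*(-6))/(7 - 6))*49 - 1*16621 = (11 + (-28 + 10 + 24)/1)*49 - 16621 = (11 + 1*6)*49 - 16621 = (11 + 6)*49 - 16621 = 17*49 - 16621 = 833 - 16621 = -15788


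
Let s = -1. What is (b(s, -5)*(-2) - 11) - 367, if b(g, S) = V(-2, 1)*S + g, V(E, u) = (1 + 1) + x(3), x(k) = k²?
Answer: -266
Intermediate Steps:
V(E, u) = 11 (V(E, u) = (1 + 1) + 3² = 2 + 9 = 11)
b(g, S) = g + 11*S (b(g, S) = 11*S + g = g + 11*S)
(b(s, -5)*(-2) - 11) - 367 = ((-1 + 11*(-5))*(-2) - 11) - 367 = ((-1 - 55)*(-2) - 11) - 367 = (-56*(-2) - 11) - 367 = (112 - 11) - 367 = 101 - 367 = -266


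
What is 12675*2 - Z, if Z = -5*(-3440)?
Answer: 8150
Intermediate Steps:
Z = 17200
12675*2 - Z = 12675*2 - 1*17200 = 25350 - 17200 = 8150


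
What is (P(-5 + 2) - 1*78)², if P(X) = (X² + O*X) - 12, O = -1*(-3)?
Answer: 8100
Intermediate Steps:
O = 3
P(X) = -12 + X² + 3*X (P(X) = (X² + 3*X) - 12 = -12 + X² + 3*X)
(P(-5 + 2) - 1*78)² = ((-12 + (-5 + 2)² + 3*(-5 + 2)) - 1*78)² = ((-12 + (-3)² + 3*(-3)) - 78)² = ((-12 + 9 - 9) - 78)² = (-12 - 78)² = (-90)² = 8100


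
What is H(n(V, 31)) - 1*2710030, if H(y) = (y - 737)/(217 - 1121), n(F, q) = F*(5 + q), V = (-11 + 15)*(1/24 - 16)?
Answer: -2449864085/904 ≈ -2.7100e+6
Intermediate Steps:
V = -383/6 (V = 4*(1/24 - 16) = 4*(-383/24) = -383/6 ≈ -63.833)
H(y) = 737/904 - y/904 (H(y) = (-737 + y)/(-904) = (-737 + y)*(-1/904) = 737/904 - y/904)
H(n(V, 31)) - 1*2710030 = (737/904 - (-383)*(5 + 31)/5424) - 1*2710030 = (737/904 - (-383)*36/5424) - 2710030 = (737/904 - 1/904*(-2298)) - 2710030 = (737/904 + 1149/452) - 2710030 = 3035/904 - 2710030 = -2449864085/904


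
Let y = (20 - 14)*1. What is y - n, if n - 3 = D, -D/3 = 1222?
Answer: 3669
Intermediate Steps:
D = -3666 (D = -3*1222 = -3666)
y = 6 (y = 6*1 = 6)
n = -3663 (n = 3 - 3666 = -3663)
y - n = 6 - 1*(-3663) = 6 + 3663 = 3669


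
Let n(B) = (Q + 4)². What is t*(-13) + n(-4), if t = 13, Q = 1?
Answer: -144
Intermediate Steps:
n(B) = 25 (n(B) = (1 + 4)² = 5² = 25)
t*(-13) + n(-4) = 13*(-13) + 25 = -169 + 25 = -144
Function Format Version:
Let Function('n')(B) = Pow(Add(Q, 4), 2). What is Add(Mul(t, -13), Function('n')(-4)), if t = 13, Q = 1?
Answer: -144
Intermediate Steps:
Function('n')(B) = 25 (Function('n')(B) = Pow(Add(1, 4), 2) = Pow(5, 2) = 25)
Add(Mul(t, -13), Function('n')(-4)) = Add(Mul(13, -13), 25) = Add(-169, 25) = -144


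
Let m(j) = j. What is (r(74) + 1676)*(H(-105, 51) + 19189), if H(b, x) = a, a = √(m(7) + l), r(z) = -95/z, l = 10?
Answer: 2378073581/74 + 123929*√17/74 ≈ 3.2143e+7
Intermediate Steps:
a = √17 (a = √(7 + 10) = √17 ≈ 4.1231)
H(b, x) = √17
(r(74) + 1676)*(H(-105, 51) + 19189) = (-95/74 + 1676)*(√17 + 19189) = (-95*1/74 + 1676)*(19189 + √17) = (-95/74 + 1676)*(19189 + √17) = 123929*(19189 + √17)/74 = 2378073581/74 + 123929*√17/74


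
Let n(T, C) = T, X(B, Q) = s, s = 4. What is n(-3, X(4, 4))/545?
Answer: -3/545 ≈ -0.0055046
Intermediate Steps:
X(B, Q) = 4
n(-3, X(4, 4))/545 = -3/545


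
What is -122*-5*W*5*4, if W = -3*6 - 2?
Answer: -244000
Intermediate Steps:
W = -20 (W = -18 - 2 = -20)
-122*-5*W*5*4 = -122*-5*(-20)*5*4 = -122*100*5*4 = -61000*4 = -122*2000 = -244000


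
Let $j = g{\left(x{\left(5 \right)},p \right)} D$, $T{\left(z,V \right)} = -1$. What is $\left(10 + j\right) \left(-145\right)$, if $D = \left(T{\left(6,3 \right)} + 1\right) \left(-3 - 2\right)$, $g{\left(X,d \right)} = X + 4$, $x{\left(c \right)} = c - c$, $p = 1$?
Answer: $-1450$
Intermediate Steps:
$x{\left(c \right)} = 0$
$g{\left(X,d \right)} = 4 + X$
$D = 0$ ($D = \left(-1 + 1\right) \left(-3 - 2\right) = 0 \left(-5\right) = 0$)
$j = 0$ ($j = \left(4 + 0\right) 0 = 4 \cdot 0 = 0$)
$\left(10 + j\right) \left(-145\right) = \left(10 + 0\right) \left(-145\right) = 10 \left(-145\right) = -1450$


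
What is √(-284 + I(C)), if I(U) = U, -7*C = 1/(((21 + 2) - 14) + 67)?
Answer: I*√20094837/266 ≈ 16.852*I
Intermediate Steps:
C = -1/532 (C = -1/(7*(((21 + 2) - 14) + 67)) = -1/(7*((23 - 14) + 67)) = -1/(7*(9 + 67)) = -⅐/76 = -⅐*1/76 = -1/532 ≈ -0.0018797)
√(-284 + I(C)) = √(-284 - 1/532) = √(-151089/532) = I*√20094837/266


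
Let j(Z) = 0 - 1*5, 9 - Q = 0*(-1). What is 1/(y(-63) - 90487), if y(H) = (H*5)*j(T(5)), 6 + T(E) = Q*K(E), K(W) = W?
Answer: -1/88912 ≈ -1.1247e-5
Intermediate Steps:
Q = 9 (Q = 9 - 0*(-1) = 9 - 1*0 = 9 + 0 = 9)
T(E) = -6 + 9*E
j(Z) = -5 (j(Z) = 0 - 5 = -5)
y(H) = -25*H (y(H) = (H*5)*(-5) = (5*H)*(-5) = -25*H)
1/(y(-63) - 90487) = 1/(-25*(-63) - 90487) = 1/(1575 - 90487) = 1/(-88912) = -1/88912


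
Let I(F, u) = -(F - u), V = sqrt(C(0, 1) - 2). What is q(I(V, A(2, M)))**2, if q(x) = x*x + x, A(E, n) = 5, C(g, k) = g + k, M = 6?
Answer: 720 - 638*I ≈ 720.0 - 638.0*I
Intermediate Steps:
V = I (V = sqrt((0 + 1) - 2) = sqrt(1 - 2) = sqrt(-1) = I ≈ 1.0*I)
I(F, u) = u - F
q(x) = x + x**2 (q(x) = x**2 + x = x + x**2)
q(I(V, A(2, M)))**2 = ((5 - I)*(1 + (5 - I)))**2 = ((5 - I)*(6 - I))**2 = (5 - I)**2*(6 - I)**2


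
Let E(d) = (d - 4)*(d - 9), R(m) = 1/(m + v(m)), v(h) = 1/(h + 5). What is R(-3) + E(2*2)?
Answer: -⅖ ≈ -0.40000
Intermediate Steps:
v(h) = 1/(5 + h)
R(m) = 1/(m + 1/(5 + m))
E(d) = (-9 + d)*(-4 + d) (E(d) = (-4 + d)*(-9 + d) = (-9 + d)*(-4 + d))
R(-3) + E(2*2) = (5 - 3)/(1 - 3*(5 - 3)) + (36 + (2*2)² - 26*2) = 2/(1 - 3*2) + (36 + 4² - 13*4) = 2/(1 - 6) + (36 + 16 - 52) = 2/(-5) + 0 = -⅕*2 + 0 = -⅖ + 0 = -⅖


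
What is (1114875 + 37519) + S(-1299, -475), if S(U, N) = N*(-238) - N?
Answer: 1265919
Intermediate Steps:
S(U, N) = -239*N (S(U, N) = -238*N - N = -239*N)
(1114875 + 37519) + S(-1299, -475) = (1114875 + 37519) - 239*(-475) = 1152394 + 113525 = 1265919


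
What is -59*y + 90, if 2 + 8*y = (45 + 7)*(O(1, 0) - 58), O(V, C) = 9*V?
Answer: 75585/4 ≈ 18896.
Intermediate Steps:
y = -1275/4 (y = -¼ + ((45 + 7)*(9*1 - 58))/8 = -¼ + (52*(9 - 58))/8 = -¼ + (52*(-49))/8 = -¼ + (⅛)*(-2548) = -¼ - 637/2 = -1275/4 ≈ -318.75)
-59*y + 90 = -59*(-1275/4) + 90 = 75225/4 + 90 = 75585/4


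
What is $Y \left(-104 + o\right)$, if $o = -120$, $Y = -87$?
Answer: $19488$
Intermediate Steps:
$Y \left(-104 + o\right) = - 87 \left(-104 - 120\right) = \left(-87\right) \left(-224\right) = 19488$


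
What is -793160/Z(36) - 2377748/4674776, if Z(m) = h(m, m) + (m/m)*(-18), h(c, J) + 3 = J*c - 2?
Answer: -927718051341/1487747462 ≈ -623.57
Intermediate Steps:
h(c, J) = -5 + J*c (h(c, J) = -3 + (J*c - 2) = -3 + (-2 + J*c) = -5 + J*c)
Z(m) = -23 + m² (Z(m) = (-5 + m*m) + (m/m)*(-18) = (-5 + m²) + 1*(-18) = (-5 + m²) - 18 = -23 + m²)
-793160/Z(36) - 2377748/4674776 = -793160/(-23 + 36²) - 2377748/4674776 = -793160/(-23 + 1296) - 2377748*1/4674776 = -793160/1273 - 594437/1168694 = -927718051341/1487747462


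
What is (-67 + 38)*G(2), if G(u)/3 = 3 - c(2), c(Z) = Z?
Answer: -87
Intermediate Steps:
G(u) = 3 (G(u) = 3*(3 - 1*2) = 3*(3 - 2) = 3*1 = 3)
(-67 + 38)*G(2) = (-67 + 38)*3 = -29*3 = -87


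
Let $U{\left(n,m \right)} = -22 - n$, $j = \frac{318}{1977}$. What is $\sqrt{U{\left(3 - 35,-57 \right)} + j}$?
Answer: $\frac{6 \sqrt{122574}}{659} \approx 3.1876$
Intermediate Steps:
$j = \frac{106}{659}$ ($j = 318 \cdot \frac{1}{1977} = \frac{106}{659} \approx 0.16085$)
$\sqrt{U{\left(3 - 35,-57 \right)} + j} = \sqrt{\left(-22 - \left(3 - 35\right)\right) + \frac{106}{659}} = \sqrt{\left(-22 - -32\right) + \frac{106}{659}} = \sqrt{\left(-22 + 32\right) + \frac{106}{659}} = \sqrt{10 + \frac{106}{659}} = \sqrt{\frac{6696}{659}} = \frac{6 \sqrt{122574}}{659}$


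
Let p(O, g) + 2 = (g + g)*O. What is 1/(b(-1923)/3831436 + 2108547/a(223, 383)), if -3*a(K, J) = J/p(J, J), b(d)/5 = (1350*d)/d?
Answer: -733719994/3555172709559730863 ≈ -2.0638e-10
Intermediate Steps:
p(O, g) = -2 + 2*O*g (p(O, g) = -2 + (g + g)*O = -2 + (2*g)*O = -2 + 2*O*g)
b(d) = 6750 (b(d) = 5*((1350*d)/d) = 5*1350 = 6750)
a(K, J) = -J/(3*(-2 + 2*J²)) (a(K, J) = -J/(3*(-2 + 2*J*J)) = -J/(3*(-2 + 2*J²)))
1/(b(-1923)/3831436 + 2108547/a(223, 383)) = 1/(6750/3831436 + 2108547/((-1*383/(-6 + 6*383²)))) = 1/(6750*(1/3831436) + 2108547/((-1*383/(-6 + 6*146689)))) = 1/(3375/1915718 + 2108547/((-1*383/(-6 + 880134)))) = 1/(3375/1915718 + 2108547/((-1*383/880128))) = 1/(3375/1915718 + 2108547/((-1*383*1/880128))) = 1/(3375/1915718 + 2108547/(-383/880128)) = 1/(3375/1915718 + 2108547*(-880128/383)) = 1/(3375/1915718 - 1855791254016/383) = 1/(-3555172709559730863/733719994) = -733719994/3555172709559730863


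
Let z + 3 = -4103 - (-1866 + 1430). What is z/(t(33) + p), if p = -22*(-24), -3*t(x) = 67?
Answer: -11010/1517 ≈ -7.2577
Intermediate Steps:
t(x) = -67/3 (t(x) = -⅓*67 = -67/3)
p = 528
z = -3670 (z = -3 + (-4103 - (-1866 + 1430)) = -3 + (-4103 - 1*(-436)) = -3 + (-4103 + 436) = -3 - 3667 = -3670)
z/(t(33) + p) = -3670/(-67/3 + 528) = -3670/1517/3 = -3670*3/1517 = -11010/1517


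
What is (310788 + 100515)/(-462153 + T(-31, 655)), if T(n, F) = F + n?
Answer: -137101/153843 ≈ -0.89117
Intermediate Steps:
(310788 + 100515)/(-462153 + T(-31, 655)) = (310788 + 100515)/(-462153 + (655 - 31)) = 411303/(-462153 + 624) = 411303/(-461529) = 411303*(-1/461529) = -137101/153843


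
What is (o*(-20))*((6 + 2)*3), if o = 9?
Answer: -4320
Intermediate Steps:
(o*(-20))*((6 + 2)*3) = (9*(-20))*((6 + 2)*3) = -1440*3 = -180*24 = -4320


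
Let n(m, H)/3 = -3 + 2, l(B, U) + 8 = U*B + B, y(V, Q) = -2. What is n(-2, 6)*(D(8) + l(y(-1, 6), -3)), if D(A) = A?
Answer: -12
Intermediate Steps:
l(B, U) = -8 + B + B*U (l(B, U) = -8 + (U*B + B) = -8 + (B*U + B) = -8 + (B + B*U) = -8 + B + B*U)
n(m, H) = -3 (n(m, H) = 3*(-3 + 2) = 3*(-1) = -3)
n(-2, 6)*(D(8) + l(y(-1, 6), -3)) = -3*(8 + (-8 - 2 - 2*(-3))) = -3*(8 + (-8 - 2 + 6)) = -3*(8 - 4) = -3*4 = -12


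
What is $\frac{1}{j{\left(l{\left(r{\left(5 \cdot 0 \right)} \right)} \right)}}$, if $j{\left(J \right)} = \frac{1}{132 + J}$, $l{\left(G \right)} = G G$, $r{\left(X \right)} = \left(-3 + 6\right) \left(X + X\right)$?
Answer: $132$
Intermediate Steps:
$r{\left(X \right)} = 6 X$ ($r{\left(X \right)} = 3 \cdot 2 X = 6 X$)
$l{\left(G \right)} = G^{2}$
$\frac{1}{j{\left(l{\left(r{\left(5 \cdot 0 \right)} \right)} \right)}} = \frac{1}{\frac{1}{132 + \left(6 \cdot 5 \cdot 0\right)^{2}}} = \frac{1}{\frac{1}{132 + \left(6 \cdot 0\right)^{2}}} = \frac{1}{\frac{1}{132 + 0^{2}}} = \frac{1}{\frac{1}{132 + 0}} = \frac{1}{\frac{1}{132}} = 132$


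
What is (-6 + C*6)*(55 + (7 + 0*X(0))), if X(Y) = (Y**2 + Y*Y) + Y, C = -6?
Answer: -2604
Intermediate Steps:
X(Y) = Y + 2*Y**2 (X(Y) = (Y**2 + Y**2) + Y = 2*Y**2 + Y = Y + 2*Y**2)
(-6 + C*6)*(55 + (7 + 0*X(0))) = (-6 - 6*6)*(55 + (7 + 0*(0*(1 + 2*0)))) = (-6 - 36)*(55 + (7 + 0*(0*(1 + 0)))) = -42*(55 + (7 + 0*(0*1))) = -42*(55 + (7 + 0*0)) = -42*(55 + (7 + 0)) = -42*(55 + 7) = -42*62 = -2604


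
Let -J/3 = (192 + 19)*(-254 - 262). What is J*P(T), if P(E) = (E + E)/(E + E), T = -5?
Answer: 326628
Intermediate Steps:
J = 326628 (J = -3*(192 + 19)*(-254 - 262) = -633*(-516) = -3*(-108876) = 326628)
P(E) = 1 (P(E) = (2*E)/((2*E)) = (2*E)*(1/(2*E)) = 1)
J*P(T) = 326628*1 = 326628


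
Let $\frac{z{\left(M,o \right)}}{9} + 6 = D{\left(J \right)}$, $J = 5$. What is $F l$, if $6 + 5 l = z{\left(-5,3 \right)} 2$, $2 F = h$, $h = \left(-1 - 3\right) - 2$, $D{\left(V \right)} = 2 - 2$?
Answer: $\frac{342}{5} \approx 68.4$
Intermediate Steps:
$D{\left(V \right)} = 0$ ($D{\left(V \right)} = 2 - 2 = 0$)
$z{\left(M,o \right)} = -54$ ($z{\left(M,o \right)} = -54 + 9 \cdot 0 = -54 + 0 = -54$)
$h = -6$ ($h = -4 - 2 = -6$)
$F = -3$ ($F = \frac{1}{2} \left(-6\right) = -3$)
$l = - \frac{114}{5}$ ($l = - \frac{6}{5} + \frac{\left(-54\right) 2}{5} = - \frac{6}{5} + \frac{1}{5} \left(-108\right) = - \frac{6}{5} - \frac{108}{5} = - \frac{114}{5} \approx -22.8$)
$F l = \left(-3\right) \left(- \frac{114}{5}\right) = \frac{342}{5}$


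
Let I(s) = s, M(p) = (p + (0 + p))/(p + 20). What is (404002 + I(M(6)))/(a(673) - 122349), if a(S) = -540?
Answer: -38336/11661 ≈ -3.2875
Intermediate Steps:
M(p) = 2*p/(20 + p) (M(p) = (p + p)/(20 + p) = (2*p)/(20 + p) = 2*p/(20 + p))
(404002 + I(M(6)))/(a(673) - 122349) = (404002 + 2*6/(20 + 6))/(-540 - 122349) = (404002 + 2*6/26)/(-122889) = (404002 + 2*6*(1/26))*(-1/122889) = (404002 + 6/13)*(-1/122889) = (5252032/13)*(-1/122889) = -38336/11661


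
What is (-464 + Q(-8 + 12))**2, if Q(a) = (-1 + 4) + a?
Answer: 208849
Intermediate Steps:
Q(a) = 3 + a
(-464 + Q(-8 + 12))**2 = (-464 + (3 + (-8 + 12)))**2 = (-464 + (3 + 4))**2 = (-464 + 7)**2 = (-457)**2 = 208849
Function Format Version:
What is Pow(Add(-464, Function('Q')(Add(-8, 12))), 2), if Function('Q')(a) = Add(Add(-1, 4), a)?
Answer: 208849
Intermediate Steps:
Function('Q')(a) = Add(3, a)
Pow(Add(-464, Function('Q')(Add(-8, 12))), 2) = Pow(Add(-464, Add(3, Add(-8, 12))), 2) = Pow(Add(-464, Add(3, 4)), 2) = Pow(Add(-464, 7), 2) = Pow(-457, 2) = 208849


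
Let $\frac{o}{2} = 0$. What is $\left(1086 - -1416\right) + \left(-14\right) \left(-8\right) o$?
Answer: $2502$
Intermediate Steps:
$o = 0$ ($o = 2 \cdot 0 = 0$)
$\left(1086 - -1416\right) + \left(-14\right) \left(-8\right) o = \left(1086 - -1416\right) + \left(-14\right) \left(-8\right) 0 = \left(1086 + 1416\right) + 112 \cdot 0 = 2502 + 0 = 2502$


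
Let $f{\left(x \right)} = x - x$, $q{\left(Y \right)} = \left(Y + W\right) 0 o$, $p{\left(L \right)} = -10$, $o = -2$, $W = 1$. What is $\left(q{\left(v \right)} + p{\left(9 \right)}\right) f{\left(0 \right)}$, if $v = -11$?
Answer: $0$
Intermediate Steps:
$q{\left(Y \right)} = 0$ ($q{\left(Y \right)} = \left(Y + 1\right) 0 \left(-2\right) = \left(1 + Y\right) 0 = 0$)
$f{\left(x \right)} = 0$
$\left(q{\left(v \right)} + p{\left(9 \right)}\right) f{\left(0 \right)} = \left(0 - 10\right) 0 = \left(-10\right) 0 = 0$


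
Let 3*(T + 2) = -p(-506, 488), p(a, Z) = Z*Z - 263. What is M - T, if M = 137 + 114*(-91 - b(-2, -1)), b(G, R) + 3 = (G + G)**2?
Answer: 202730/3 ≈ 67577.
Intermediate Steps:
b(G, R) = -3 + 4*G**2 (b(G, R) = -3 + (G + G)**2 = -3 + (2*G)**2 = -3 + 4*G**2)
p(a, Z) = -263 + Z**2 (p(a, Z) = Z**2 - 263 = -263 + Z**2)
M = -11719 (M = 137 + 114*(-91 - (-3 + 4*(-2)**2)) = 137 + 114*(-91 - (-3 + 4*4)) = 137 + 114*(-91 - (-3 + 16)) = 137 + 114*(-91 - 1*13) = 137 + 114*(-91 - 13) = 137 + 114*(-104) = 137 - 11856 = -11719)
T = -237887/3 (T = -2 + (-(-263 + 488**2))/3 = -2 + (-(-263 + 238144))/3 = -2 + (-1*237881)/3 = -2 + (1/3)*(-237881) = -2 - 237881/3 = -237887/3 ≈ -79296.)
M - T = -11719 - 1*(-237887/3) = -11719 + 237887/3 = 202730/3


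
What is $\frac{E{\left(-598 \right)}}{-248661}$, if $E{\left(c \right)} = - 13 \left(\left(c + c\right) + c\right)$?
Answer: $- \frac{7774}{82887} \approx -0.09379$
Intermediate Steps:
$E{\left(c \right)} = - 39 c$ ($E{\left(c \right)} = - 13 \left(2 c + c\right) = - 13 \cdot 3 c = - 39 c$)
$\frac{E{\left(-598 \right)}}{-248661} = \frac{\left(-39\right) \left(-598\right)}{-248661} = 23322 \left(- \frac{1}{248661}\right) = - \frac{7774}{82887}$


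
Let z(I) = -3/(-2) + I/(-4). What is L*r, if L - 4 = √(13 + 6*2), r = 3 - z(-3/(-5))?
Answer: 297/20 ≈ 14.850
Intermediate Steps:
z(I) = 3/2 - I/4 (z(I) = -3*(-½) + I*(-¼) = 3/2 - I/4)
r = 33/20 (r = 3 - (3/2 - (-3)/(4*(-5))) = 3 - (3/2 - (-3)*(-1)/(4*5)) = 3 - (3/2 - ¼*⅗) = 3 - (3/2 - 3/20) = 3 - 1*27/20 = 3 - 27/20 = 33/20 ≈ 1.6500)
L = 9 (L = 4 + √(13 + 6*2) = 4 + √(13 + 12) = 4 + √25 = 4 + 5 = 9)
L*r = 9*(33/20) = 297/20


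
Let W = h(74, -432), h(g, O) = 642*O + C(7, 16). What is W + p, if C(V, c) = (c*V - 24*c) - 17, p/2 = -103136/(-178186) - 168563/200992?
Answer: -2485788977734927/8953490128 ≈ -2.7763e+5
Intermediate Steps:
p = -4653027903/8953490128 (p = 2*(-103136/(-178186) - 168563/200992) = 2*(-103136*(-1/178186) - 168563*1/200992) = 2*(51568/89093 - 168563/200992) = 2*(-4653027903/17906980256) = -4653027903/8953490128 ≈ -0.51969)
C(V, c) = -17 - 24*c + V*c (C(V, c) = (V*c - 24*c) - 17 = (-24*c + V*c) - 17 = -17 - 24*c + V*c)
h(g, O) = -289 + 642*O (h(g, O) = 642*O + (-17 - 24*16 + 7*16) = 642*O + (-17 - 384 + 112) = 642*O - 289 = -289 + 642*O)
W = -277633 (W = -289 + 642*(-432) = -289 - 277344 = -277633)
W + p = -277633 - 4653027903/8953490128 = -2485788977734927/8953490128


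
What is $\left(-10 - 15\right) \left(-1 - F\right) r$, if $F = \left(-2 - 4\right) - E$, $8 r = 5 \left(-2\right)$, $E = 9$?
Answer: $\frac{875}{2} \approx 437.5$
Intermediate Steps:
$r = - \frac{5}{4}$ ($r = \frac{5 \left(-2\right)}{8} = \frac{1}{8} \left(-10\right) = - \frac{5}{4} \approx -1.25$)
$F = -15$ ($F = \left(-2 - 4\right) - 9 = -6 - 9 = -15$)
$\left(-10 - 15\right) \left(-1 - F\right) r = \left(-10 - 15\right) \left(-1 - -15\right) \left(- \frac{5}{4}\right) = \left(-10 - 15\right) \left(-1 + 15\right) \left(- \frac{5}{4}\right) = \left(-25\right) 14 \left(- \frac{5}{4}\right) = \left(-350\right) \left(- \frac{5}{4}\right) = \frac{875}{2}$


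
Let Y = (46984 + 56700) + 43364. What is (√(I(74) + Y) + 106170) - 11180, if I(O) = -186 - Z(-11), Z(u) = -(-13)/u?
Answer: 94990 + √17770445/11 ≈ 95373.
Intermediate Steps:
Y = 147048 (Y = 103684 + 43364 = 147048)
Z(u) = 13/u
I(O) = -2033/11 (I(O) = -186 - 13/(-11) = -186 - 13*(-1)/11 = -186 - 1*(-13/11) = -186 + 13/11 = -2033/11)
(√(I(74) + Y) + 106170) - 11180 = (√(-2033/11 + 147048) + 106170) - 11180 = (√(1615495/11) + 106170) - 11180 = (√17770445/11 + 106170) - 11180 = (106170 + √17770445/11) - 11180 = 94990 + √17770445/11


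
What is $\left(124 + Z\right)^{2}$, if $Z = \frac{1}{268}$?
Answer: $\frac{1104432289}{71824} \approx 15377.0$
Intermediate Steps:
$Z = \frac{1}{268} \approx 0.0037313$
$\left(124 + Z\right)^{2} = \left(124 + \frac{1}{268}\right)^{2} = \left(\frac{33233}{268}\right)^{2} = \frac{1104432289}{71824}$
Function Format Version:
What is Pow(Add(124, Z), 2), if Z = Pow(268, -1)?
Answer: Rational(1104432289, 71824) ≈ 15377.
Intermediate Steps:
Z = Rational(1, 268) ≈ 0.0037313
Pow(Add(124, Z), 2) = Pow(Add(124, Rational(1, 268)), 2) = Pow(Rational(33233, 268), 2) = Rational(1104432289, 71824)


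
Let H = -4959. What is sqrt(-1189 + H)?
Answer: 2*I*sqrt(1537) ≈ 78.409*I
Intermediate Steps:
sqrt(-1189 + H) = sqrt(-1189 - 4959) = sqrt(-6148) = 2*I*sqrt(1537)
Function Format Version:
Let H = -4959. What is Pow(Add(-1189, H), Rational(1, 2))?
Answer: Mul(2, I, Pow(1537, Rational(1, 2))) ≈ Mul(78.409, I)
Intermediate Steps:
Pow(Add(-1189, H), Rational(1, 2)) = Pow(Add(-1189, -4959), Rational(1, 2)) = Pow(-6148, Rational(1, 2)) = Mul(2, I, Pow(1537, Rational(1, 2)))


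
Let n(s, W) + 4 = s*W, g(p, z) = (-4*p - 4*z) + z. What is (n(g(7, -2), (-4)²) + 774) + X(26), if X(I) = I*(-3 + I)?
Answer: 1016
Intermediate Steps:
g(p, z) = -4*p - 3*z
n(s, W) = -4 + W*s (n(s, W) = -4 + s*W = -4 + W*s)
(n(g(7, -2), (-4)²) + 774) + X(26) = ((-4 + (-4)²*(-4*7 - 3*(-2))) + 774) + 26*(-3 + 26) = ((-4 + 16*(-28 + 6)) + 774) + 26*23 = ((-4 + 16*(-22)) + 774) + 598 = ((-4 - 352) + 774) + 598 = (-356 + 774) + 598 = 418 + 598 = 1016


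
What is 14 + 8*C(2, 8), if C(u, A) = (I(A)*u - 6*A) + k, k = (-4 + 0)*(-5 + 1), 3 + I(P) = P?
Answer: -162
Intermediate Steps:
I(P) = -3 + P
k = 16 (k = -4*(-4) = 16)
C(u, A) = 16 - 6*A + u*(-3 + A) (C(u, A) = ((-3 + A)*u - 6*A) + 16 = (u*(-3 + A) - 6*A) + 16 = (-6*A + u*(-3 + A)) + 16 = 16 - 6*A + u*(-3 + A))
14 + 8*C(2, 8) = 14 + 8*(16 - 6*8 + 2*(-3 + 8)) = 14 + 8*(16 - 48 + 2*5) = 14 + 8*(16 - 48 + 10) = 14 + 8*(-22) = 14 - 176 = -162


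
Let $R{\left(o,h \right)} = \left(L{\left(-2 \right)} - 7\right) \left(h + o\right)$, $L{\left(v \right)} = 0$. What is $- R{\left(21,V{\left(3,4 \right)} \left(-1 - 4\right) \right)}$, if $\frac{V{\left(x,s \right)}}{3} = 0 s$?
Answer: $147$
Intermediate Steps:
$V{\left(x,s \right)} = 0$ ($V{\left(x,s \right)} = 3 \cdot 0 s = 3 \cdot 0 = 0$)
$R{\left(o,h \right)} = - 7 h - 7 o$ ($R{\left(o,h \right)} = \left(0 - 7\right) \left(h + o\right) = - 7 \left(h + o\right) = - 7 h - 7 o$)
$- R{\left(21,V{\left(3,4 \right)} \left(-1 - 4\right) \right)} = - (- 7 \cdot 0 \left(-1 - 4\right) - 147) = - (- 7 \cdot 0 \left(-5\right) - 147) = - (\left(-7\right) 0 - 147) = - (0 - 147) = \left(-1\right) \left(-147\right) = 147$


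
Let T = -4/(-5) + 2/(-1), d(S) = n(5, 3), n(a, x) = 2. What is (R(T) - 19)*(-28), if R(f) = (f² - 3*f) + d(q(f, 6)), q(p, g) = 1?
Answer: 8372/25 ≈ 334.88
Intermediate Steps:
d(S) = 2
T = -6/5 (T = -4*(-⅕) + 2*(-1) = ⅘ - 2 = -6/5 ≈ -1.2000)
R(f) = 2 + f² - 3*f (R(f) = (f² - 3*f) + 2 = 2 + f² - 3*f)
(R(T) - 19)*(-28) = ((2 + (-6/5)² - 3*(-6/5)) - 19)*(-28) = ((2 + 36/25 + 18/5) - 19)*(-28) = (176/25 - 19)*(-28) = -299/25*(-28) = 8372/25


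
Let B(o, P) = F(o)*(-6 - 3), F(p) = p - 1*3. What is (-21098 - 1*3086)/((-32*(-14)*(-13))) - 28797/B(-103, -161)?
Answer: -3013379/115752 ≈ -26.033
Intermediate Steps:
F(p) = -3 + p (F(p) = p - 3 = -3 + p)
B(o, P) = 27 - 9*o (B(o, P) = (-3 + o)*(-6 - 3) = (-3 + o)*(-9) = 27 - 9*o)
(-21098 - 1*3086)/((-32*(-14)*(-13))) - 28797/B(-103, -161) = (-21098 - 1*3086)/((-32*(-14)*(-13))) - 28797/(27 - 9*(-103)) = (-21098 - 3086)/((448*(-13))) - 28797/(27 + 927) = -24184/(-5824) - 28797/954 = -24184*(-1/5824) - 28797*1/954 = 3023/728 - 9599/318 = -3013379/115752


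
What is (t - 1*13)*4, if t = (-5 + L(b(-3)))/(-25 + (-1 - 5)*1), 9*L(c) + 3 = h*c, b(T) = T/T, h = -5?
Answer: -14296/279 ≈ -51.240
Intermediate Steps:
b(T) = 1
L(c) = -⅓ - 5*c/9 (L(c) = -⅓ + (-5*c)/9 = -⅓ - 5*c/9)
t = 53/279 (t = (-5 + (-⅓ - 5/9*1))/(-25 + (-1 - 5)*1) = (-5 + (-⅓ - 5/9))/(-25 - 6*1) = (-5 - 8/9)/(-25 - 6) = -53/9/(-31) = -53/9*(-1/31) = 53/279 ≈ 0.18996)
(t - 1*13)*4 = (53/279 - 1*13)*4 = (53/279 - 13)*4 = -3574/279*4 = -14296/279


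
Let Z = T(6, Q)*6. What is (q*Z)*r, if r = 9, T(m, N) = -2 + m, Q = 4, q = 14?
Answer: 3024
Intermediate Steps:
Z = 24 (Z = (-2 + 6)*6 = 4*6 = 24)
(q*Z)*r = (14*24)*9 = 336*9 = 3024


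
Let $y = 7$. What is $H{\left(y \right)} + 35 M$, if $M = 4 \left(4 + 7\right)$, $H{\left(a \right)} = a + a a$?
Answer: $1596$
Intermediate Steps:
$H{\left(a \right)} = a + a^{2}$
$M = 44$ ($M = 4 \cdot 11 = 44$)
$H{\left(y \right)} + 35 M = 7 \left(1 + 7\right) + 35 \cdot 44 = 7 \cdot 8 + 1540 = 56 + 1540 = 1596$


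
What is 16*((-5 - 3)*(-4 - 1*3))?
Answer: 896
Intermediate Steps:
16*((-5 - 3)*(-4 - 1*3)) = 16*(-8*(-4 - 3)) = 16*(-8*(-7)) = 16*56 = 896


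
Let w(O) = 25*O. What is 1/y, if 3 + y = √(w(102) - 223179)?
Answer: -1/73546 - I*√220629/220638 ≈ -1.3597e-5 - 0.0021289*I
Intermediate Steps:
y = -3 + I*√220629 (y = -3 + √(25*102 - 223179) = -3 + √(2550 - 223179) = -3 + √(-220629) = -3 + I*√220629 ≈ -3.0 + 469.71*I)
1/y = 1/(-3 + I*√220629)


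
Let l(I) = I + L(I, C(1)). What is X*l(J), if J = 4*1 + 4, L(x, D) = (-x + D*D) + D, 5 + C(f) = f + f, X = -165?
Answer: -990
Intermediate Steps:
C(f) = -5 + 2*f (C(f) = -5 + (f + f) = -5 + 2*f)
L(x, D) = D + D**2 - x (L(x, D) = (-x + D**2) + D = (D**2 - x) + D = D + D**2 - x)
J = 8 (J = 4 + 4 = 8)
l(I) = 6 (l(I) = I + ((-5 + 2*1) + (-5 + 2*1)**2 - I) = I + ((-5 + 2) + (-5 + 2)**2 - I) = I + (-3 + (-3)**2 - I) = I + (-3 + 9 - I) = I + (6 - I) = 6)
X*l(J) = -165*6 = -990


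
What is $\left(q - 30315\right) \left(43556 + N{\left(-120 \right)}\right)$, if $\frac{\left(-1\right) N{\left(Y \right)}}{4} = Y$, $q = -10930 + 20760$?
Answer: $-902077460$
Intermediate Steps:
$q = 9830$
$N{\left(Y \right)} = - 4 Y$
$\left(q - 30315\right) \left(43556 + N{\left(-120 \right)}\right) = \left(9830 - 30315\right) \left(43556 - -480\right) = - 20485 \left(43556 + 480\right) = \left(-20485\right) 44036 = -902077460$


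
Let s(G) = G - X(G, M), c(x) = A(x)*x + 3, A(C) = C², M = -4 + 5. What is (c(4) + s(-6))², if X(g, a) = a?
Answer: 3600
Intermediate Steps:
M = 1
c(x) = 3 + x³ (c(x) = x²*x + 3 = x³ + 3 = 3 + x³)
s(G) = -1 + G (s(G) = G - 1*1 = G - 1 = -1 + G)
(c(4) + s(-6))² = ((3 + 4³) + (-1 - 6))² = ((3 + 64) - 7)² = (67 - 7)² = 60² = 3600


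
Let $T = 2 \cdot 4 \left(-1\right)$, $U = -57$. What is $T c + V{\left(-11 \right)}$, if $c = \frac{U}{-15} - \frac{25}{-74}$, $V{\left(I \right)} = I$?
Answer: $- \frac{8159}{185} \approx -44.103$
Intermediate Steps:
$c = \frac{1531}{370}$ ($c = - \frac{57}{-15} - \frac{25}{-74} = \left(-57\right) \left(- \frac{1}{15}\right) - - \frac{25}{74} = \frac{19}{5} + \frac{25}{74} = \frac{1531}{370} \approx 4.1378$)
$T = -8$ ($T = 8 \left(-1\right) = -8$)
$T c + V{\left(-11 \right)} = \left(-8\right) \frac{1531}{370} - 11 = - \frac{6124}{185} - 11 = - \frac{8159}{185}$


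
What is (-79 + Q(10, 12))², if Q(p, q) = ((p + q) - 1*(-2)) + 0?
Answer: 3025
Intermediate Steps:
Q(p, q) = 2 + p + q (Q(p, q) = ((p + q) + 2) + 0 = (2 + p + q) + 0 = 2 + p + q)
(-79 + Q(10, 12))² = (-79 + (2 + 10 + 12))² = (-79 + 24)² = (-55)² = 3025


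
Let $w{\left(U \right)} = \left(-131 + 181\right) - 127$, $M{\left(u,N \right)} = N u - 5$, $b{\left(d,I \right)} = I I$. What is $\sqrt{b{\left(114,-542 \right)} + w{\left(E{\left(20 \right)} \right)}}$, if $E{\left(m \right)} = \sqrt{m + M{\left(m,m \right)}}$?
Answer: $113 \sqrt{23} \approx 541.93$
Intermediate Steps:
$b{\left(d,I \right)} = I^{2}$
$M{\left(u,N \right)} = -5 + N u$
$E{\left(m \right)} = \sqrt{-5 + m + m^{2}}$ ($E{\left(m \right)} = \sqrt{m + \left(-5 + m m\right)} = \sqrt{m + \left(-5 + m^{2}\right)} = \sqrt{-5 + m + m^{2}}$)
$w{\left(U \right)} = -77$ ($w{\left(U \right)} = 50 - 127 = -77$)
$\sqrt{b{\left(114,-542 \right)} + w{\left(E{\left(20 \right)} \right)}} = \sqrt{\left(-542\right)^{2} - 77} = \sqrt{293764 - 77} = \sqrt{293687} = 113 \sqrt{23}$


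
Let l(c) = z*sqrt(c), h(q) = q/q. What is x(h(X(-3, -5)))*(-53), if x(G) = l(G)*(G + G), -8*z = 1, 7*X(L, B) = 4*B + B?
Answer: 53/4 ≈ 13.250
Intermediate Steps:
X(L, B) = 5*B/7 (X(L, B) = (4*B + B)/7 = (5*B)/7 = 5*B/7)
z = -1/8 (z = -1/8*1 = -1/8 ≈ -0.12500)
h(q) = 1
l(c) = -sqrt(c)/8
x(G) = -G**(3/2)/4 (x(G) = (-sqrt(G)/8)*(G + G) = (-sqrt(G)/8)*(2*G) = -G**(3/2)/4)
x(h(X(-3, -5)))*(-53) = -1**(3/2)/4*(-53) = -1/4*1*(-53) = -1/4*(-53) = 53/4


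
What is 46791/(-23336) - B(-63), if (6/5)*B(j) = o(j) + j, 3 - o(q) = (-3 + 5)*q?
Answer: -1330271/23336 ≈ -57.005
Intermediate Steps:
o(q) = 3 - 2*q (o(q) = 3 - (-3 + 5)*q = 3 - 2*q)
B(j) = 5/2 - 5*j/6 (B(j) = 5*((3 - 2*j) + j)/6 = 5*(3 - j)/6 = 5/2 - 5*j/6)
46791/(-23336) - B(-63) = 46791/(-23336) - (5/2 - ⅚*(-63)) = 46791*(-1/23336) - (5/2 + 105/2) = -46791/23336 - 1*55 = -46791/23336 - 55 = -1330271/23336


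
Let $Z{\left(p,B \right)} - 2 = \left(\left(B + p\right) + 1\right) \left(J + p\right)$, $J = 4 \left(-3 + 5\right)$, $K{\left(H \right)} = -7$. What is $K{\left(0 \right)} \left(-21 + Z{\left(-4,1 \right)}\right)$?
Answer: $189$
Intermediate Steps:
$J = 8$ ($J = 4 \cdot 2 = 8$)
$Z{\left(p,B \right)} = 2 + \left(8 + p\right) \left(1 + B + p\right)$ ($Z{\left(p,B \right)} = 2 + \left(\left(B + p\right) + 1\right) \left(8 + p\right) = 2 + \left(1 + B + p\right) \left(8 + p\right) = 2 + \left(8 + p\right) \left(1 + B + p\right)$)
$K{\left(0 \right)} \left(-21 + Z{\left(-4,1 \right)}\right) = - 7 \left(-21 + \left(10 + \left(-4\right)^{2} + 8 \cdot 1 + 9 \left(-4\right) + 1 \left(-4\right)\right)\right) = - 7 \left(-21 + \left(10 + 16 + 8 - 36 - 4\right)\right) = - 7 \left(-21 - 6\right) = \left(-7\right) \left(-27\right) = 189$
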